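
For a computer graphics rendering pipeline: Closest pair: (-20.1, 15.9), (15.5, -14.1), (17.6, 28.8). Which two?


d(P0,P1) = 46.5549, d(P0,P2) = 39.846, d(P1,P2) = 42.9514
Closest: P0 and P2

Closest pair: (-20.1, 15.9) and (17.6, 28.8), distance = 39.846


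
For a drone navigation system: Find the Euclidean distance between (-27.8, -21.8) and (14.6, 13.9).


dx=42.4, dy=35.7
d^2 = 42.4^2 + 35.7^2 = 3072.25
d = sqrt(3072.25) = 55.4279

55.4279


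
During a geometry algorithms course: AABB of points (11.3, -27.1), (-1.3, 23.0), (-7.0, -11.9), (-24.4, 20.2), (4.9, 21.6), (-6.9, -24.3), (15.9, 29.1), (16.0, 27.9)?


x range: [-24.4, 16]
y range: [-27.1, 29.1]
Bounding box: (-24.4,-27.1) to (16,29.1)

(-24.4,-27.1) to (16,29.1)


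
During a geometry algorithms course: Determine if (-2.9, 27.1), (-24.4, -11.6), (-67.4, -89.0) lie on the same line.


Cross product: ((-24.4)-(-2.9))*((-89)-27.1) - ((-11.6)-27.1)*((-67.4)-(-2.9))
= 0

Yes, collinear


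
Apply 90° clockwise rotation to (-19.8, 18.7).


90° CW: (x,y) -> (y, -x)
(-19.8,18.7) -> (18.7, 19.8)

(18.7, 19.8)


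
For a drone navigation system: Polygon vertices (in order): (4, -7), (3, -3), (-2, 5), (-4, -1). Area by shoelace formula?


Shoelace sum: (4*(-3) - 3*(-7)) + (3*5 - (-2)*(-3)) + ((-2)*(-1) - (-4)*5) + ((-4)*(-7) - 4*(-1))
= 72
Area = |72|/2 = 36

36


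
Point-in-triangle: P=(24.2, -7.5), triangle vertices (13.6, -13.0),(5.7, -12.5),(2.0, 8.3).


Cross products: AB x AP = -48.75, BC x BP = -403.3, CA x CP = 289.58
All same sign? no

No, outside


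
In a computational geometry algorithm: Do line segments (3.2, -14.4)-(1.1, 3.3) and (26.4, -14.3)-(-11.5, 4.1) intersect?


Cross products: d1=430.67, d2=-201.52, d3=-410.85, d4=221.34
d1*d2 < 0 and d3*d4 < 0? yes

Yes, they intersect


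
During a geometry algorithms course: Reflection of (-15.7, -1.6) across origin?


Reflection over origin: (x,y) -> (-x,-y)
(-15.7, -1.6) -> (15.7, 1.6)

(15.7, 1.6)


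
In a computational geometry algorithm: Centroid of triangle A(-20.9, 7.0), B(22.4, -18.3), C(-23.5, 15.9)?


Centroid = ((x_A+x_B+x_C)/3, (y_A+y_B+y_C)/3)
= (((-20.9)+22.4+(-23.5))/3, (7+(-18.3)+15.9)/3)
= (-7.3333, 1.5333)

(-7.3333, 1.5333)


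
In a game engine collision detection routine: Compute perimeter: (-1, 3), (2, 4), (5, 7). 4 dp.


Sides: (-1, 3)->(2, 4): sqrt(10) = 3.162278, (2, 4)->(5, 7): sqrt(18) = 4.242641, (5, 7)->(-1, 3): sqrt(52) = 7.211103
Sum = 14.616022
Perimeter = 14.616

14.616


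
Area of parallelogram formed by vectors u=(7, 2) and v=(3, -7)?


|u x v| = |7*(-7) - 2*3|
= |(-49) - 6| = 55

55


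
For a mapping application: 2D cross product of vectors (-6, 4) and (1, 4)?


u x v = u_x*v_y - u_y*v_x = (-6)*4 - 4*1
= (-24) - 4 = -28

-28


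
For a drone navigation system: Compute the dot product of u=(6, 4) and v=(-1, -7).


u . v = u_x*v_x + u_y*v_y = 6*(-1) + 4*(-7)
= (-6) + (-28) = -34

-34


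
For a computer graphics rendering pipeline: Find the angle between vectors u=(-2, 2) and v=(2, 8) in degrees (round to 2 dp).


u.v = 12, |u| = sqrt(8) = 2.8284, |v| = sqrt(68) = 8.2462
cos(theta) = u.v/(|u||v|) = 12/sqrt(544) = 0.514496
theta = acos(0.514496) = 59.04 degrees

59.04 degrees


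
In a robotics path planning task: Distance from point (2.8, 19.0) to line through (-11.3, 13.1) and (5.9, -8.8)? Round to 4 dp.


|cross product| = 410.27
|line direction| = sqrt(775.45) = 27.8469
Distance = 410.27/sqrt(775.45) = 14.7331

14.7331


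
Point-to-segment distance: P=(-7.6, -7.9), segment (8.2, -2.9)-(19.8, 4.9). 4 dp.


Project P onto AB: t = 0 (clamped to [0,1])
Closest point on segment: (8.2, -2.9)
Distance: 16.5723

16.5723


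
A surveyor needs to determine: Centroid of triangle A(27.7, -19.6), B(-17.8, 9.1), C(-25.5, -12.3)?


Centroid = ((x_A+x_B+x_C)/3, (y_A+y_B+y_C)/3)
= ((27.7+(-17.8)+(-25.5))/3, ((-19.6)+9.1+(-12.3))/3)
= (-5.2, -7.6)

(-5.2, -7.6)


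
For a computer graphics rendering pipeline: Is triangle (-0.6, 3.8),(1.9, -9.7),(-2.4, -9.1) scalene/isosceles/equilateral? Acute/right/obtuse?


Side lengths squared: AB^2=188.5, BC^2=18.85, CA^2=169.65
Sorted: [18.85, 169.65, 188.5]
By sides: Scalene, By angles: Right

Scalene, Right


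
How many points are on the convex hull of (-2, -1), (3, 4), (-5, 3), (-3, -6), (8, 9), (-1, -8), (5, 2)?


Convex hull vertices (CCW): (-5, 3), (-3, -6), (-1, -8), (5, 2), (8, 9)
Count = 5

5


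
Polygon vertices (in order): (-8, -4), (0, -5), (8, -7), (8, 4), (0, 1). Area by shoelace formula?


Shoelace sum: ((-8)*(-5) - 0*(-4)) + (0*(-7) - 8*(-5)) + (8*4 - 8*(-7)) + (8*1 - 0*4) + (0*(-4) - (-8)*1)
= 184
Area = |184|/2 = 92

92


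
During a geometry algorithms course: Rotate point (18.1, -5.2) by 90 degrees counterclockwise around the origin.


90° CCW: (x,y) -> (-y, x)
(18.1,-5.2) -> (5.2, 18.1)

(5.2, 18.1)


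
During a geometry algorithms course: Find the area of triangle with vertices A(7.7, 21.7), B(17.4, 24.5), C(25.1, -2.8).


Area = |x_A(y_B-y_C) + x_B(y_C-y_A) + x_C(y_A-y_B)|/2
= |210.21 + (-426.3) + (-70.28)|/2
= 286.37/2 = 143.185

143.185


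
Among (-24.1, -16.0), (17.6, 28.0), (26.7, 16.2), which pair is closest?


d(P0,P1) = 60.6209, d(P0,P2) = 60.1455, d(P1,P2) = 14.9013
Closest: P1 and P2

Closest pair: (17.6, 28.0) and (26.7, 16.2), distance = 14.9013


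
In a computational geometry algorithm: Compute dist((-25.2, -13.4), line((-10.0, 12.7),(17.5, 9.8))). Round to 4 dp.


|cross product| = 761.83
|line direction| = sqrt(764.66) = 27.6525
Distance = 761.83/sqrt(764.66) = 27.5501

27.5501


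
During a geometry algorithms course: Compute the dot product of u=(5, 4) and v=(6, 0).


u . v = u_x*v_x + u_y*v_y = 5*6 + 4*0
= 30 + 0 = 30

30


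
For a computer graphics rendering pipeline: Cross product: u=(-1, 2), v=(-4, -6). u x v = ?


u x v = u_x*v_y - u_y*v_x = (-1)*(-6) - 2*(-4)
= 6 - (-8) = 14

14


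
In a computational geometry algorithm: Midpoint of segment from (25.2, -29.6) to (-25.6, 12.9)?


M = ((25.2+(-25.6))/2, ((-29.6)+12.9)/2)
= (-0.2, -8.35)

(-0.2, -8.35)


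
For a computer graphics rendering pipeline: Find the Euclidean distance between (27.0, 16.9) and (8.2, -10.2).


dx=-18.8, dy=-27.1
d^2 = (-18.8)^2 + (-27.1)^2 = 1087.85
d = sqrt(1087.85) = 32.9826

32.9826


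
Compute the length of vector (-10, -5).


|u| = sqrt((-10)^2 + (-5)^2) = sqrt(125) = 11.1803

11.1803


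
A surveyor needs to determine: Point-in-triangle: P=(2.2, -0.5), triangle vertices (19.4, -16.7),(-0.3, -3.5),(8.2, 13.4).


Cross products: AB x AP = -92.1, BC x BP = -16.75, CA x CP = -336.28
All same sign? yes

Yes, inside


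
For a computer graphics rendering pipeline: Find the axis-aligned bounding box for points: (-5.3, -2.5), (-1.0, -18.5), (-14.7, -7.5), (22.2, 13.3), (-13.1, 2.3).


x range: [-14.7, 22.2]
y range: [-18.5, 13.3]
Bounding box: (-14.7,-18.5) to (22.2,13.3)

(-14.7,-18.5) to (22.2,13.3)


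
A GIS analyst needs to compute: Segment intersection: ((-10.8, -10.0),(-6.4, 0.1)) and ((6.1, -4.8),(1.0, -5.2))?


Cross products: d1=19.76, d2=-29.99, d3=-147.81, d4=-98.06
d1*d2 < 0 and d3*d4 < 0? no

No, they don't intersect


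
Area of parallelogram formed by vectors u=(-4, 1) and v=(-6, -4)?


|u x v| = |(-4)*(-4) - 1*(-6)|
= |16 - (-6)| = 22

22


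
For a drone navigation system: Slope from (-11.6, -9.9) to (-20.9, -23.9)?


slope = (y2-y1)/(x2-x1) = ((-23.9)-(-9.9))/((-20.9)-(-11.6)) = (-14)/(-9.3) = 1.5054

1.5054


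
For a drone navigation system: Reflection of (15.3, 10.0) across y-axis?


Reflection over y-axis: (x,y) -> (-x,y)
(15.3, 10) -> (-15.3, 10)

(-15.3, 10)


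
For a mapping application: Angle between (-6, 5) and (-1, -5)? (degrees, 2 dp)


u.v = -19, |u| = sqrt(61) = 7.8102, |v| = sqrt(26) = 5.099
cos(theta) = u.v/(|u||v|) = -19/sqrt(1586) = -0.477092
theta = acos(-0.477092) = 118.5 degrees

118.5 degrees


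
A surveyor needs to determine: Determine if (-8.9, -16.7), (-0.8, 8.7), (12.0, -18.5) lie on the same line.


Cross product: ((-0.8)-(-8.9))*((-18.5)-(-16.7)) - (8.7-(-16.7))*(12-(-8.9))
= -545.44

No, not collinear


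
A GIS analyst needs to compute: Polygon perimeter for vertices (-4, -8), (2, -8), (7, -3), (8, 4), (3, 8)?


Sides: (-4, -8)->(2, -8): sqrt(36) = 6, (2, -8)->(7, -3): sqrt(50) = 7.071068, (7, -3)->(8, 4): sqrt(50) = 7.071068, (8, 4)->(3, 8): sqrt(41) = 6.403124, (3, 8)->(-4, -8): sqrt(305) = 17.464249
Sum = 44.009509
Perimeter = 44.0095

44.0095


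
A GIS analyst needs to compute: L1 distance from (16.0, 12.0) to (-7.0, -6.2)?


|16-(-7)| + |12-(-6.2)| = 23 + 18.2 = 41.2

41.2


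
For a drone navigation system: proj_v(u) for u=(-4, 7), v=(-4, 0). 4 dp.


u.v = 16, |v| = sqrt(16) = 4
Scalar projection = u.v / |v| = 16 / sqrt(16) = 4

4


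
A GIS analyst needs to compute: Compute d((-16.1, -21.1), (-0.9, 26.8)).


dx=15.2, dy=47.9
d^2 = 15.2^2 + 47.9^2 = 2525.45
d = sqrt(2525.45) = 50.2539

50.2539


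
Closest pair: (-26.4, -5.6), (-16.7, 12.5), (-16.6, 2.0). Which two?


d(P0,P1) = 20.5353, d(P0,P2) = 12.4016, d(P1,P2) = 10.5005
Closest: P1 and P2

Closest pair: (-16.7, 12.5) and (-16.6, 2.0), distance = 10.5005


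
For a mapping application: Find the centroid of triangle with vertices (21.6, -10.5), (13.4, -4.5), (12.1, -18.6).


Centroid = ((x_A+x_B+x_C)/3, (y_A+y_B+y_C)/3)
= ((21.6+13.4+12.1)/3, ((-10.5)+(-4.5)+(-18.6))/3)
= (15.7, -11.2)

(15.7, -11.2)


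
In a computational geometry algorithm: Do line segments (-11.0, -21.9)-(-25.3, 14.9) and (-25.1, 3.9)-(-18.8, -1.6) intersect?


Cross products: d1=-84.99, d2=68.2, d3=149.94, d4=-3.25
d1*d2 < 0 and d3*d4 < 0? yes

Yes, they intersect


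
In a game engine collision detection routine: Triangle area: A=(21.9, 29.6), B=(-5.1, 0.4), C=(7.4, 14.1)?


Area = |x_A(y_B-y_C) + x_B(y_C-y_A) + x_C(y_A-y_B)|/2
= |(-300.03) + 79.05 + 216.08|/2
= 4.9/2 = 2.45

2.45


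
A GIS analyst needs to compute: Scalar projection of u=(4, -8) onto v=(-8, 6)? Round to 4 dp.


u.v = -80, |v| = sqrt(100) = 10
Scalar projection = u.v / |v| = -80 / sqrt(100) = -8

-8


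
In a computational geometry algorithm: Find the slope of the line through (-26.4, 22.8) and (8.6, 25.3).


slope = (y2-y1)/(x2-x1) = (25.3-22.8)/(8.6-(-26.4)) = 2.5/35 = 0.0714

0.0714


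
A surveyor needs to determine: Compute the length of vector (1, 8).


|u| = sqrt(1^2 + 8^2) = sqrt(65) = 8.0623

8.0623


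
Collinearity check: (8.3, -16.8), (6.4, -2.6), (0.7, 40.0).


Cross product: (6.4-8.3)*(40-(-16.8)) - ((-2.6)-(-16.8))*(0.7-8.3)
= 0

Yes, collinear


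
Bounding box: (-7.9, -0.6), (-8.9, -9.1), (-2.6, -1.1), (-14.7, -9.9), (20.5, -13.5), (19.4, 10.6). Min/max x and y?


x range: [-14.7, 20.5]
y range: [-13.5, 10.6]
Bounding box: (-14.7,-13.5) to (20.5,10.6)

(-14.7,-13.5) to (20.5,10.6)


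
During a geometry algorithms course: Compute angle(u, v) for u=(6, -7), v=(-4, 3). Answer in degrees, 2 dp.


u.v = -45, |u| = sqrt(85) = 9.2195, |v| = sqrt(25) = 5
cos(theta) = u.v/(|u||v|) = -45/sqrt(2125) = -0.976187
theta = acos(-0.976187) = 167.47 degrees

167.47 degrees


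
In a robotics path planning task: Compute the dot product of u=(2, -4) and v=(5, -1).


u . v = u_x*v_x + u_y*v_y = 2*5 + (-4)*(-1)
= 10 + 4 = 14

14


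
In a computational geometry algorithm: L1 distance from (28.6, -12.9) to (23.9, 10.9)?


|28.6-23.9| + |(-12.9)-10.9| = 4.7 + 23.8 = 28.5

28.5


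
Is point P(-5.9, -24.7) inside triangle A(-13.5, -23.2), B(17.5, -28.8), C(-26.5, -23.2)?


Cross products: AB x AP = -3.94, BC x BP = -49.36, CA x CP = -19.5
All same sign? yes

Yes, inside


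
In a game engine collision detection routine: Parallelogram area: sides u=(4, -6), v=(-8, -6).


|u x v| = |4*(-6) - (-6)*(-8)|
= |(-24) - 48| = 72

72


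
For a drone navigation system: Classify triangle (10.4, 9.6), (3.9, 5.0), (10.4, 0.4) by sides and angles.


Side lengths squared: AB^2=63.41, BC^2=63.41, CA^2=84.64
Sorted: [63.41, 63.41, 84.64]
By sides: Isosceles, By angles: Acute

Isosceles, Acute


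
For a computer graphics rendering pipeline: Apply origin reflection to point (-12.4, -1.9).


Reflection over origin: (x,y) -> (-x,-y)
(-12.4, -1.9) -> (12.4, 1.9)

(12.4, 1.9)


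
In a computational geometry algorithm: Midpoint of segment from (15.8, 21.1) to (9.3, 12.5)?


M = ((15.8+9.3)/2, (21.1+12.5)/2)
= (12.55, 16.8)

(12.55, 16.8)


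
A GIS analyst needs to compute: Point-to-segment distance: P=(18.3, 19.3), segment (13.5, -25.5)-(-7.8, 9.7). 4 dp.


Project P onto AB: t = 0.8712 (clamped to [0,1])
Closest point on segment: (-5.0567, 5.1665)
Distance: 27.3

27.3


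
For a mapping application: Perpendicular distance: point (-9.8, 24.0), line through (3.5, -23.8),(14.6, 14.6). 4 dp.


|cross product| = 1041.3
|line direction| = sqrt(1597.77) = 39.9721
Distance = 1041.3/sqrt(1597.77) = 26.0507

26.0507


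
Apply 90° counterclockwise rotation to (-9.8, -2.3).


90° CCW: (x,y) -> (-y, x)
(-9.8,-2.3) -> (2.3, -9.8)

(2.3, -9.8)


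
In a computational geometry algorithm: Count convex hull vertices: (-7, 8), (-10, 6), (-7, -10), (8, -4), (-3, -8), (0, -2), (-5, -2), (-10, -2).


Convex hull vertices (CCW): (-10, -2), (-7, -10), (8, -4), (-7, 8), (-10, 6)
Count = 5

5


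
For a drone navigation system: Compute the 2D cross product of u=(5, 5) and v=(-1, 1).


u x v = u_x*v_y - u_y*v_x = 5*1 - 5*(-1)
= 5 - (-5) = 10

10


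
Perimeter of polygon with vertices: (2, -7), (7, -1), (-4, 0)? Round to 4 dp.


Sides: (2, -7)->(7, -1): sqrt(61) = 7.81025, (7, -1)->(-4, 0): sqrt(122) = 11.045361, (-4, 0)->(2, -7): sqrt(85) = 9.219544
Sum = 28.075155
Perimeter = 28.0752

28.0752


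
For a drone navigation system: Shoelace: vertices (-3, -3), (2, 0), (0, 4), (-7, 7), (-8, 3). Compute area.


Shoelace sum: ((-3)*0 - 2*(-3)) + (2*4 - 0*0) + (0*7 - (-7)*4) + ((-7)*3 - (-8)*7) + ((-8)*(-3) - (-3)*3)
= 110
Area = |110|/2 = 55

55


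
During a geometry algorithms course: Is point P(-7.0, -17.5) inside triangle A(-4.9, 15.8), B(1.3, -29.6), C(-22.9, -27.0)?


Cross products: AB x AP = -301.8, BC x BP = -271.24, CA x CP = -509.52
All same sign? yes

Yes, inside


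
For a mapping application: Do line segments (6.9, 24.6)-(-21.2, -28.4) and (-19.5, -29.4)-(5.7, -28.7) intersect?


Cross products: d1=1342.32, d2=26.39, d3=118.2, d4=1434.13
d1*d2 < 0 and d3*d4 < 0? no

No, they don't intersect


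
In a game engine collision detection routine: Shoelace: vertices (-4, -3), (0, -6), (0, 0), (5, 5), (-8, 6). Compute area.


Shoelace sum: ((-4)*(-6) - 0*(-3)) + (0*0 - 0*(-6)) + (0*5 - 5*0) + (5*6 - (-8)*5) + ((-8)*(-3) - (-4)*6)
= 142
Area = |142|/2 = 71

71


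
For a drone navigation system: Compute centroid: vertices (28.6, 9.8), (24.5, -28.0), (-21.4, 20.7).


Centroid = ((x_A+x_B+x_C)/3, (y_A+y_B+y_C)/3)
= ((28.6+24.5+(-21.4))/3, (9.8+(-28)+20.7)/3)
= (10.5667, 0.8333)

(10.5667, 0.8333)


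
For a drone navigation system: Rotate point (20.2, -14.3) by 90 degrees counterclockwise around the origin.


90° CCW: (x,y) -> (-y, x)
(20.2,-14.3) -> (14.3, 20.2)

(14.3, 20.2)


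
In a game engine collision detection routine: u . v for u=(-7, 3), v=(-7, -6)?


u . v = u_x*v_x + u_y*v_y = (-7)*(-7) + 3*(-6)
= 49 + (-18) = 31

31


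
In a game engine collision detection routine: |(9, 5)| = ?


|u| = sqrt(9^2 + 5^2) = sqrt(106) = 10.2956

10.2956


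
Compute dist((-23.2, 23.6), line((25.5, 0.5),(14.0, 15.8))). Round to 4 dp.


|cross product| = 479.46
|line direction| = sqrt(366.34) = 19.14
Distance = 479.46/sqrt(366.34) = 25.0501

25.0501


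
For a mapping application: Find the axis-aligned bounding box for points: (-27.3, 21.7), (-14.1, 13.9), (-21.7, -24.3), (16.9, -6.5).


x range: [-27.3, 16.9]
y range: [-24.3, 21.7]
Bounding box: (-27.3,-24.3) to (16.9,21.7)

(-27.3,-24.3) to (16.9,21.7)


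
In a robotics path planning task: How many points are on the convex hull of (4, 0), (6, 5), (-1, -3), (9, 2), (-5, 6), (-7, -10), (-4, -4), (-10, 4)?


Convex hull vertices (CCW): (-10, 4), (-7, -10), (9, 2), (6, 5), (-5, 6)
Count = 5

5


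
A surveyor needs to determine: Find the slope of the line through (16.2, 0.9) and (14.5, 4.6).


slope = (y2-y1)/(x2-x1) = (4.6-0.9)/(14.5-16.2) = 3.7/(-1.7) = -2.1765

-2.1765


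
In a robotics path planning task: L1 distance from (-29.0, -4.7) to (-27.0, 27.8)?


|(-29)-(-27)| + |(-4.7)-27.8| = 2 + 32.5 = 34.5

34.5


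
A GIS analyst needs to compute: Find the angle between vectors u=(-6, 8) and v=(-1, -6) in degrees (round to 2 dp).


u.v = -42, |u| = sqrt(100) = 10, |v| = sqrt(37) = 6.0828
cos(theta) = u.v/(|u||v|) = -42/sqrt(3700) = -0.690476
theta = acos(-0.690476) = 133.67 degrees

133.67 degrees


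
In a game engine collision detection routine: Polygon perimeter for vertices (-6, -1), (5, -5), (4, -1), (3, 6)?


Sides: (-6, -1)->(5, -5): sqrt(137) = 11.7047, (5, -5)->(4, -1): sqrt(17) = 4.123106, (4, -1)->(3, 6): sqrt(50) = 7.071068, (3, 6)->(-6, -1): sqrt(130) = 11.401754
Sum = 34.300628
Perimeter = 34.3006

34.3006


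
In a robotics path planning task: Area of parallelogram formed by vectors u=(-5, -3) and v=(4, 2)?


|u x v| = |(-5)*2 - (-3)*4|
= |(-10) - (-12)| = 2

2


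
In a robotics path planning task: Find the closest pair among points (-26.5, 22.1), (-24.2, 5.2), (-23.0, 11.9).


d(P0,P1) = 17.0558, d(P0,P2) = 10.7838, d(P1,P2) = 6.8066
Closest: P1 and P2

Closest pair: (-24.2, 5.2) and (-23.0, 11.9), distance = 6.8066


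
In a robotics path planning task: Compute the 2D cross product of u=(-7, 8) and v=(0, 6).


u x v = u_x*v_y - u_y*v_x = (-7)*6 - 8*0
= (-42) - 0 = -42

-42


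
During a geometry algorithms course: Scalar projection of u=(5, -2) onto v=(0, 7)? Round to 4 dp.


u.v = -14, |v| = sqrt(49) = 7
Scalar projection = u.v / |v| = -14 / sqrt(49) = -2

-2


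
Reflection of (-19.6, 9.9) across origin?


Reflection over origin: (x,y) -> (-x,-y)
(-19.6, 9.9) -> (19.6, -9.9)

(19.6, -9.9)


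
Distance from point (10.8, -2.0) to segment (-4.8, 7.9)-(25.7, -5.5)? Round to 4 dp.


Project P onto AB: t = 0.5483 (clamped to [0,1])
Closest point on segment: (11.9218, 0.5534)
Distance: 2.7889

2.7889


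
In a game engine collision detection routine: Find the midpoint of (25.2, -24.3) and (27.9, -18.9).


M = ((25.2+27.9)/2, ((-24.3)+(-18.9))/2)
= (26.55, -21.6)

(26.55, -21.6)


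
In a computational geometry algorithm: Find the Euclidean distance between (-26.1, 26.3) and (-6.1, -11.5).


dx=20, dy=-37.8
d^2 = 20^2 + (-37.8)^2 = 1828.84
d = sqrt(1828.84) = 42.7649

42.7649


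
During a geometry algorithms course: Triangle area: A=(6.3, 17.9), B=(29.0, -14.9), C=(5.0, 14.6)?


Area = |x_A(y_B-y_C) + x_B(y_C-y_A) + x_C(y_A-y_B)|/2
= |(-185.85) + (-95.7) + 164|/2
= 117.55/2 = 58.775

58.775


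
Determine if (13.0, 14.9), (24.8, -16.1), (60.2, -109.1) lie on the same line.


Cross product: (24.8-13)*((-109.1)-14.9) - ((-16.1)-14.9)*(60.2-13)
= 0

Yes, collinear


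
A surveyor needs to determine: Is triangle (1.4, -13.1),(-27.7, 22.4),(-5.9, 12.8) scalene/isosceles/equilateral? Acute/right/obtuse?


Side lengths squared: AB^2=2107.06, BC^2=567.4, CA^2=724.1
Sorted: [567.4, 724.1, 2107.06]
By sides: Scalene, By angles: Obtuse

Scalene, Obtuse


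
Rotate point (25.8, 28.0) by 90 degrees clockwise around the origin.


90° CW: (x,y) -> (y, -x)
(25.8,28) -> (28, -25.8)

(28, -25.8)


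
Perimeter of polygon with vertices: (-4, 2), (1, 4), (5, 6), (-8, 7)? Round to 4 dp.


Sides: (-4, 2)->(1, 4): sqrt(29) = 5.385165, (1, 4)->(5, 6): sqrt(20) = 4.472136, (5, 6)->(-8, 7): sqrt(170) = 13.038405, (-8, 7)->(-4, 2): sqrt(41) = 6.403124
Sum = 29.29883
Perimeter = 29.2988

29.2988


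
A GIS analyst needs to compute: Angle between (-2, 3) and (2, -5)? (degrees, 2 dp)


u.v = -19, |u| = sqrt(13) = 3.6056, |v| = sqrt(29) = 5.3852
cos(theta) = u.v/(|u||v|) = -19/sqrt(377) = -0.97855
theta = acos(-0.97855) = 168.11 degrees

168.11 degrees


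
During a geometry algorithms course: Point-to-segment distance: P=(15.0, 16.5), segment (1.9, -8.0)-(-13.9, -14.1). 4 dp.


Project P onto AB: t = 0 (clamped to [0,1])
Closest point on segment: (1.9, -8)
Distance: 27.7824

27.7824


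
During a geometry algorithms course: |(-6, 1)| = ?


|u| = sqrt((-6)^2 + 1^2) = sqrt(37) = 6.0828

6.0828


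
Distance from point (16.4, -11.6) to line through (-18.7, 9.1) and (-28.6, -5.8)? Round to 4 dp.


|cross product| = 727.92
|line direction| = sqrt(320.02) = 17.8891
Distance = 727.92/sqrt(320.02) = 40.6907

40.6907


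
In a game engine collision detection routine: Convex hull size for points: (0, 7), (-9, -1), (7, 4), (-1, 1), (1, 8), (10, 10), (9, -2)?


Convex hull vertices (CCW): (-9, -1), (9, -2), (10, 10), (1, 8)
Count = 4

4


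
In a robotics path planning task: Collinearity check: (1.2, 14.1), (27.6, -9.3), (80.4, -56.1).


Cross product: (27.6-1.2)*((-56.1)-14.1) - ((-9.3)-14.1)*(80.4-1.2)
= 0

Yes, collinear


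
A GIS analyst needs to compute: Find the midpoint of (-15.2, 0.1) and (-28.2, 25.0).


M = (((-15.2)+(-28.2))/2, (0.1+25)/2)
= (-21.7, 12.55)

(-21.7, 12.55)


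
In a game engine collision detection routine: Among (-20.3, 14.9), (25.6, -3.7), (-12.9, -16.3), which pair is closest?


d(P0,P1) = 49.5254, d(P0,P2) = 32.0656, d(P1,P2) = 40.5094
Closest: P0 and P2

Closest pair: (-20.3, 14.9) and (-12.9, -16.3), distance = 32.0656


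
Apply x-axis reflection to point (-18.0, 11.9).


Reflection over x-axis: (x,y) -> (x,-y)
(-18, 11.9) -> (-18, -11.9)

(-18, -11.9)


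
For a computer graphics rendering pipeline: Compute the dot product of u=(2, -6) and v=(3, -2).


u . v = u_x*v_x + u_y*v_y = 2*3 + (-6)*(-2)
= 6 + 12 = 18

18


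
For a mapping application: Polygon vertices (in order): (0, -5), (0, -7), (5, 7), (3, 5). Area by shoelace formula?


Shoelace sum: (0*(-7) - 0*(-5)) + (0*7 - 5*(-7)) + (5*5 - 3*7) + (3*(-5) - 0*5)
= 24
Area = |24|/2 = 12

12


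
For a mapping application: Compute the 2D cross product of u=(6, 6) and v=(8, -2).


u x v = u_x*v_y - u_y*v_x = 6*(-2) - 6*8
= (-12) - 48 = -60

-60


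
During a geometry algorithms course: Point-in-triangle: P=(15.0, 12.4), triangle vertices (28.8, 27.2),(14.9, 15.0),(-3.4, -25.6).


Cross products: AB x AP = 37.36, BC x BP = 51.64, CA x CP = 252.08
All same sign? yes

Yes, inside


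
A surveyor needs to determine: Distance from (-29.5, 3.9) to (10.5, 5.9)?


dx=40, dy=2
d^2 = 40^2 + 2^2 = 1604
d = sqrt(1604) = 40.05

40.05


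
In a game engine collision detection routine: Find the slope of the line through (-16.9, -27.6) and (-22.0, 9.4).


slope = (y2-y1)/(x2-x1) = (9.4-(-27.6))/((-22)-(-16.9)) = 37/(-5.1) = -7.2549

-7.2549


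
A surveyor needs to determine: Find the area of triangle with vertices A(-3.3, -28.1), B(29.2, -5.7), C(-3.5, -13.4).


Area = |x_A(y_B-y_C) + x_B(y_C-y_A) + x_C(y_A-y_B)|/2
= |(-25.41) + 429.24 + 78.4|/2
= 482.23/2 = 241.115

241.115


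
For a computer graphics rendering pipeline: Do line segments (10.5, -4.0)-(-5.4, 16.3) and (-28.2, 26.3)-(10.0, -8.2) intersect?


Cross products: d1=177.69, d2=404.6, d3=303.84, d4=76.93
d1*d2 < 0 and d3*d4 < 0? no

No, they don't intersect


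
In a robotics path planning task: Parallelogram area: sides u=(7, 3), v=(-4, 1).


|u x v| = |7*1 - 3*(-4)|
= |7 - (-12)| = 19

19


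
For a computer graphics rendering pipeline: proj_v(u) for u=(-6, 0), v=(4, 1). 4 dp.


u.v = -24, |v| = sqrt(17) = 4.1231
Scalar projection = u.v / |v| = -24 / sqrt(17) = -5.8209

-5.8209


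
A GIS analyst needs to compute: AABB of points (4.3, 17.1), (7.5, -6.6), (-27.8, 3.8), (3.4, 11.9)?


x range: [-27.8, 7.5]
y range: [-6.6, 17.1]
Bounding box: (-27.8,-6.6) to (7.5,17.1)

(-27.8,-6.6) to (7.5,17.1)


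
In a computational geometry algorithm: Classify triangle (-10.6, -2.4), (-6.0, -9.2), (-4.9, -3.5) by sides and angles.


Side lengths squared: AB^2=67.4, BC^2=33.7, CA^2=33.7
Sorted: [33.7, 33.7, 67.4]
By sides: Isosceles, By angles: Right

Isosceles, Right


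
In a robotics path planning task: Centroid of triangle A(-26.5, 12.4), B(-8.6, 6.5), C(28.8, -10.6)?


Centroid = ((x_A+x_B+x_C)/3, (y_A+y_B+y_C)/3)
= (((-26.5)+(-8.6)+28.8)/3, (12.4+6.5+(-10.6))/3)
= (-2.1, 2.7667)

(-2.1, 2.7667)


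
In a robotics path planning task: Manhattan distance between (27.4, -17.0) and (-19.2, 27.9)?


|27.4-(-19.2)| + |(-17)-27.9| = 46.6 + 44.9 = 91.5

91.5


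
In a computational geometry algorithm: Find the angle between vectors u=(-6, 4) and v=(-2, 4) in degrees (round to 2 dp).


u.v = 28, |u| = sqrt(52) = 7.2111, |v| = sqrt(20) = 4.4721
cos(theta) = u.v/(|u||v|) = 28/sqrt(1040) = 0.868243
theta = acos(0.868243) = 29.74 degrees

29.74 degrees


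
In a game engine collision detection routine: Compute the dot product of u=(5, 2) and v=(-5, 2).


u . v = u_x*v_x + u_y*v_y = 5*(-5) + 2*2
= (-25) + 4 = -21

-21


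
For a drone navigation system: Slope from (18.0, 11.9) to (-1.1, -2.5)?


slope = (y2-y1)/(x2-x1) = ((-2.5)-11.9)/((-1.1)-18) = (-14.4)/(-19.1) = 0.7539

0.7539


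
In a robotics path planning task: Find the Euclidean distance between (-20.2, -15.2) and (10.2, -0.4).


dx=30.4, dy=14.8
d^2 = 30.4^2 + 14.8^2 = 1143.2
d = sqrt(1143.2) = 33.8112

33.8112


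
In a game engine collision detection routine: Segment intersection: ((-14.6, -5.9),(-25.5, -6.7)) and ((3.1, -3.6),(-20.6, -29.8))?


Cross products: d1=-409.23, d2=-675.85, d3=-10.91, d4=255.71
d1*d2 < 0 and d3*d4 < 0? no

No, they don't intersect


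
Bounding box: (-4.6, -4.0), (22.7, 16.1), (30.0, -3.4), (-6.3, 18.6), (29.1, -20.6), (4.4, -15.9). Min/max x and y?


x range: [-6.3, 30]
y range: [-20.6, 18.6]
Bounding box: (-6.3,-20.6) to (30,18.6)

(-6.3,-20.6) to (30,18.6)


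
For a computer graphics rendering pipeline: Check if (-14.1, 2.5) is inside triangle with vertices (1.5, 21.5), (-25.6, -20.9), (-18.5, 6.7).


Cross products: AB x AP = -146.54, BC x BP = -151.26, CA x CP = -149.12
All same sign? yes

Yes, inside


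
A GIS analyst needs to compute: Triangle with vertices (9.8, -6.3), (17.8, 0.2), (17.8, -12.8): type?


Side lengths squared: AB^2=106.25, BC^2=169, CA^2=106.25
Sorted: [106.25, 106.25, 169]
By sides: Isosceles, By angles: Acute

Isosceles, Acute


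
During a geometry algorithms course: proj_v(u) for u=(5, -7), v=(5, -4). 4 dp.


u.v = 53, |v| = sqrt(41) = 6.4031
Scalar projection = u.v / |v| = 53 / sqrt(41) = 8.2772

8.2772


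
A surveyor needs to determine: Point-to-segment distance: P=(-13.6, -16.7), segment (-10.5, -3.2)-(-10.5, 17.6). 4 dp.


Project P onto AB: t = 0 (clamped to [0,1])
Closest point on segment: (-10.5, -3.2)
Distance: 13.8514

13.8514


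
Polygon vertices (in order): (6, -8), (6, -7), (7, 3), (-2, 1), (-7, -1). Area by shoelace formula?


Shoelace sum: (6*(-7) - 6*(-8)) + (6*3 - 7*(-7)) + (7*1 - (-2)*3) + ((-2)*(-1) - (-7)*1) + ((-7)*(-8) - 6*(-1))
= 157
Area = |157|/2 = 78.5

78.5


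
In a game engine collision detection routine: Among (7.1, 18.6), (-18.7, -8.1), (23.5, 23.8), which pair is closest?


d(P0,P1) = 37.1286, d(P0,P2) = 17.2047, d(P1,P2) = 52.9004
Closest: P0 and P2

Closest pair: (7.1, 18.6) and (23.5, 23.8), distance = 17.2047


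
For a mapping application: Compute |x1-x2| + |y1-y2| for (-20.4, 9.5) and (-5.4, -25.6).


|(-20.4)-(-5.4)| + |9.5-(-25.6)| = 15 + 35.1 = 50.1

50.1


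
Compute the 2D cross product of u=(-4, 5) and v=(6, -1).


u x v = u_x*v_y - u_y*v_x = (-4)*(-1) - 5*6
= 4 - 30 = -26

-26


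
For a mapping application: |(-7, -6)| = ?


|u| = sqrt((-7)^2 + (-6)^2) = sqrt(85) = 9.2195

9.2195


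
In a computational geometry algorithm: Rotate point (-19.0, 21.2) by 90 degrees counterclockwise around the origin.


90° CCW: (x,y) -> (-y, x)
(-19,21.2) -> (-21.2, -19)

(-21.2, -19)


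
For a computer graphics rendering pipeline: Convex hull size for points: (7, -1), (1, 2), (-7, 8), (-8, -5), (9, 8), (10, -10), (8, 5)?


Convex hull vertices (CCW): (-8, -5), (10, -10), (9, 8), (-7, 8)
Count = 4

4


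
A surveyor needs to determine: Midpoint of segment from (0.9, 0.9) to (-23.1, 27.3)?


M = ((0.9+(-23.1))/2, (0.9+27.3)/2)
= (-11.1, 14.1)

(-11.1, 14.1)


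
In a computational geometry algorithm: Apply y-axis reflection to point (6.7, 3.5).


Reflection over y-axis: (x,y) -> (-x,y)
(6.7, 3.5) -> (-6.7, 3.5)

(-6.7, 3.5)


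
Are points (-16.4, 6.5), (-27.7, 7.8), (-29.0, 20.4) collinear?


Cross product: ((-27.7)-(-16.4))*(20.4-6.5) - (7.8-6.5)*((-29)-(-16.4))
= -140.69

No, not collinear


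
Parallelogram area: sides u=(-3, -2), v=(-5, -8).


|u x v| = |(-3)*(-8) - (-2)*(-5)|
= |24 - 10| = 14

14


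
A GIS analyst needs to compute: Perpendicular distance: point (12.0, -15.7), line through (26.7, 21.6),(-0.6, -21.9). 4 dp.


|cross product| = 378.84
|line direction| = sqrt(2637.54) = 51.357
Distance = 378.84/sqrt(2637.54) = 7.3766

7.3766


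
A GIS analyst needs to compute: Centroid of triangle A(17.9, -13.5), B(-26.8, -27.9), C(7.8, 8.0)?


Centroid = ((x_A+x_B+x_C)/3, (y_A+y_B+y_C)/3)
= ((17.9+(-26.8)+7.8)/3, ((-13.5)+(-27.9)+8)/3)
= (-0.3667, -11.1333)

(-0.3667, -11.1333)


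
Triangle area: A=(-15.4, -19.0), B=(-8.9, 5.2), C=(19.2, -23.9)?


Area = |x_A(y_B-y_C) + x_B(y_C-y_A) + x_C(y_A-y_B)|/2
= |(-448.14) + 43.61 + (-464.64)|/2
= 869.17/2 = 434.585

434.585


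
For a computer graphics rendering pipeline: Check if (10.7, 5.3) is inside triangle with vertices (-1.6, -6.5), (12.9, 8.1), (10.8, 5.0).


Cross products: AB x AP = -8.48, BC x BP = -0.94, CA x CP = -4.87
All same sign? yes

Yes, inside


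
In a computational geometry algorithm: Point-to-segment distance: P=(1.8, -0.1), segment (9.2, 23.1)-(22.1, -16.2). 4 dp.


Project P onto AB: t = 0.4771 (clamped to [0,1])
Closest point on segment: (15.3548, 4.3493)
Distance: 14.2664

14.2664


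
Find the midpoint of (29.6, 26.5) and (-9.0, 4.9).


M = ((29.6+(-9))/2, (26.5+4.9)/2)
= (10.3, 15.7)

(10.3, 15.7)


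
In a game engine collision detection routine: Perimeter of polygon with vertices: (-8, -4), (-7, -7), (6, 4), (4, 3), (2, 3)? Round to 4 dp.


Sides: (-8, -4)->(-7, -7): sqrt(10) = 3.162278, (-7, -7)->(6, 4): sqrt(290) = 17.029386, (6, 4)->(4, 3): sqrt(5) = 2.236068, (4, 3)->(2, 3): sqrt(4) = 2, (2, 3)->(-8, -4): sqrt(149) = 12.206556
Sum = 36.634288
Perimeter = 36.6343

36.6343


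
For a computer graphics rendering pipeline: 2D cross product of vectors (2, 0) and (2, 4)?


u x v = u_x*v_y - u_y*v_x = 2*4 - 0*2
= 8 - 0 = 8

8


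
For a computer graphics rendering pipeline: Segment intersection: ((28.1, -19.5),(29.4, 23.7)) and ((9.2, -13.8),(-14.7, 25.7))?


Cross products: d1=-610.32, d2=-1694.15, d3=823.89, d4=1907.72
d1*d2 < 0 and d3*d4 < 0? no

No, they don't intersect


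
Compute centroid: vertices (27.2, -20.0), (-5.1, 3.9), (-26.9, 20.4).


Centroid = ((x_A+x_B+x_C)/3, (y_A+y_B+y_C)/3)
= ((27.2+(-5.1)+(-26.9))/3, ((-20)+3.9+20.4)/3)
= (-1.6, 1.4333)

(-1.6, 1.4333)


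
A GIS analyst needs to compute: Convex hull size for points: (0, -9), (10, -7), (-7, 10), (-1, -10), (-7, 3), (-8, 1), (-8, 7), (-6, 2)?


Convex hull vertices (CCW): (-8, 1), (-1, -10), (10, -7), (-7, 10), (-8, 7)
Count = 5

5


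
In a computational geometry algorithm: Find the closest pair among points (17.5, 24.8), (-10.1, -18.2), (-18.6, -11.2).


d(P0,P1) = 51.0956, d(P0,P2) = 50.9824, d(P1,P2) = 11.0114
Closest: P1 and P2

Closest pair: (-10.1, -18.2) and (-18.6, -11.2), distance = 11.0114


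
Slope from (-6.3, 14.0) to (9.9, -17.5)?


slope = (y2-y1)/(x2-x1) = ((-17.5)-14)/(9.9-(-6.3)) = (-31.5)/16.2 = -1.9444

-1.9444


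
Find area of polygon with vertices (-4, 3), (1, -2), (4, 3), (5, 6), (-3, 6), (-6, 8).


Shoelace sum: ((-4)*(-2) - 1*3) + (1*3 - 4*(-2)) + (4*6 - 5*3) + (5*6 - (-3)*6) + ((-3)*8 - (-6)*6) + ((-6)*3 - (-4)*8)
= 99
Area = |99|/2 = 49.5

49.5


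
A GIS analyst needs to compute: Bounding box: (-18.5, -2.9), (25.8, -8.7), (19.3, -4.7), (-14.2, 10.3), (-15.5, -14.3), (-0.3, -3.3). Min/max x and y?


x range: [-18.5, 25.8]
y range: [-14.3, 10.3]
Bounding box: (-18.5,-14.3) to (25.8,10.3)

(-18.5,-14.3) to (25.8,10.3)


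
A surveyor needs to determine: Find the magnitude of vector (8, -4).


|u| = sqrt(8^2 + (-4)^2) = sqrt(80) = 8.9443

8.9443


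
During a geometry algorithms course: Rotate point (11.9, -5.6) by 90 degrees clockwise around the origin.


90° CW: (x,y) -> (y, -x)
(11.9,-5.6) -> (-5.6, -11.9)

(-5.6, -11.9)


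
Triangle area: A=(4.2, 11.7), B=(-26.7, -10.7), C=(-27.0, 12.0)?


Area = |x_A(y_B-y_C) + x_B(y_C-y_A) + x_C(y_A-y_B)|/2
= |(-95.34) + (-8.01) + (-604.8)|/2
= 708.15/2 = 354.075

354.075


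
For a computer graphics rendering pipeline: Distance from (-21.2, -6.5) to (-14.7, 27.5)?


dx=6.5, dy=34
d^2 = 6.5^2 + 34^2 = 1198.25
d = sqrt(1198.25) = 34.6157

34.6157


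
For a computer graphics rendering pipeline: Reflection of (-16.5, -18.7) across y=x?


Reflection over y=x: (x,y) -> (y,x)
(-16.5, -18.7) -> (-18.7, -16.5)

(-18.7, -16.5)


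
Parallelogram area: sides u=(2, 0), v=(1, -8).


|u x v| = |2*(-8) - 0*1|
= |(-16) - 0| = 16

16


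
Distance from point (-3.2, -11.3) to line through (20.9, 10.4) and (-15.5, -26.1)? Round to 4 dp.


|cross product| = 89.77
|line direction| = sqrt(2657.21) = 51.5481
Distance = 89.77/sqrt(2657.21) = 1.7415

1.7415


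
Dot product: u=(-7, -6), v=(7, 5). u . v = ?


u . v = u_x*v_x + u_y*v_y = (-7)*7 + (-6)*5
= (-49) + (-30) = -79

-79


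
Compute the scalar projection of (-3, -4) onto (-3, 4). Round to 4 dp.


u.v = -7, |v| = sqrt(25) = 5
Scalar projection = u.v / |v| = -7 / sqrt(25) = -1.4

-1.4


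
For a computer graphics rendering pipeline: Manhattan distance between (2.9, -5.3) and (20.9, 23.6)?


|2.9-20.9| + |(-5.3)-23.6| = 18 + 28.9 = 46.9

46.9


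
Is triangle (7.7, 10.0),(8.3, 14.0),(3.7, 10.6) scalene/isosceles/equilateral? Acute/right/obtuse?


Side lengths squared: AB^2=16.36, BC^2=32.72, CA^2=16.36
Sorted: [16.36, 16.36, 32.72]
By sides: Isosceles, By angles: Right

Isosceles, Right


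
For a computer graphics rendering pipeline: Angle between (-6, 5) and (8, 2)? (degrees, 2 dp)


u.v = -38, |u| = sqrt(61) = 7.8102, |v| = sqrt(68) = 8.2462
cos(theta) = u.v/(|u||v|) = -38/sqrt(4148) = -0.590017
theta = acos(-0.590017) = 126.16 degrees

126.16 degrees


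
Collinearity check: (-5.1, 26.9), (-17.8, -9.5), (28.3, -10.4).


Cross product: ((-17.8)-(-5.1))*((-10.4)-26.9) - ((-9.5)-26.9)*(28.3-(-5.1))
= 1689.47

No, not collinear


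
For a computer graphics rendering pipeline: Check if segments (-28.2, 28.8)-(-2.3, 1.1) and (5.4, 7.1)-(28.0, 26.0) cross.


Cross products: d1=1125.46, d2=9.93, d3=368.69, d4=1484.22
d1*d2 < 0 and d3*d4 < 0? no

No, they don't intersect


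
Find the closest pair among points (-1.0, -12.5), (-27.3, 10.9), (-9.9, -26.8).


d(P0,P1) = 35.203, d(P0,P2) = 16.8434, d(P1,P2) = 41.5217
Closest: P0 and P2

Closest pair: (-1.0, -12.5) and (-9.9, -26.8), distance = 16.8434


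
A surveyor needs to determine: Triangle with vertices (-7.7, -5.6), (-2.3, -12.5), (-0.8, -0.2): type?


Side lengths squared: AB^2=76.77, BC^2=153.54, CA^2=76.77
Sorted: [76.77, 76.77, 153.54]
By sides: Isosceles, By angles: Right

Isosceles, Right


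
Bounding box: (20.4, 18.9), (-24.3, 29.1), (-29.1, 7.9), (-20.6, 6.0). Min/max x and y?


x range: [-29.1, 20.4]
y range: [6, 29.1]
Bounding box: (-29.1,6) to (20.4,29.1)

(-29.1,6) to (20.4,29.1)


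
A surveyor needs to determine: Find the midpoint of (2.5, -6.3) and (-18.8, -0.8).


M = ((2.5+(-18.8))/2, ((-6.3)+(-0.8))/2)
= (-8.15, -3.55)

(-8.15, -3.55)


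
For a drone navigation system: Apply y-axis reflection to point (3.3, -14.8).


Reflection over y-axis: (x,y) -> (-x,y)
(3.3, -14.8) -> (-3.3, -14.8)

(-3.3, -14.8)


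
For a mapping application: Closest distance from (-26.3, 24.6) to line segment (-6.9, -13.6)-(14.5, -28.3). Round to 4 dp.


Project P onto AB: t = 0 (clamped to [0,1])
Closest point on segment: (-6.9, -13.6)
Distance: 42.8439

42.8439


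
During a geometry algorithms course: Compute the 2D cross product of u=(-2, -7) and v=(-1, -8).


u x v = u_x*v_y - u_y*v_x = (-2)*(-8) - (-7)*(-1)
= 16 - 7 = 9

9


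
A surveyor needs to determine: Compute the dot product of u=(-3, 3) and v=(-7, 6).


u . v = u_x*v_x + u_y*v_y = (-3)*(-7) + 3*6
= 21 + 18 = 39

39


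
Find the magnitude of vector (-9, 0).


|u| = sqrt((-9)^2 + 0^2) = sqrt(81) = 9

9


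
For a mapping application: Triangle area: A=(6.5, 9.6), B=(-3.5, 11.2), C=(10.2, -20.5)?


Area = |x_A(y_B-y_C) + x_B(y_C-y_A) + x_C(y_A-y_B)|/2
= |206.05 + 105.35 + (-16.32)|/2
= 295.08/2 = 147.54

147.54


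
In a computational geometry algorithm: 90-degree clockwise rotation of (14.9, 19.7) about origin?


90° CW: (x,y) -> (y, -x)
(14.9,19.7) -> (19.7, -14.9)

(19.7, -14.9)


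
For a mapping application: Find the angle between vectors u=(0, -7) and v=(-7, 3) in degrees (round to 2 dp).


u.v = -21, |u| = sqrt(49) = 7, |v| = sqrt(58) = 7.6158
cos(theta) = u.v/(|u||v|) = -21/sqrt(2842) = -0.393919
theta = acos(-0.393919) = 113.2 degrees

113.2 degrees


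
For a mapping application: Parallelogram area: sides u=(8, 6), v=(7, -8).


|u x v| = |8*(-8) - 6*7|
= |(-64) - 42| = 106

106


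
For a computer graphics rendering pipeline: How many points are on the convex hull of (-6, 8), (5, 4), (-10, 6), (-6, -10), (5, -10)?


Convex hull vertices (CCW): (-10, 6), (-6, -10), (5, -10), (5, 4), (-6, 8)
Count = 5

5


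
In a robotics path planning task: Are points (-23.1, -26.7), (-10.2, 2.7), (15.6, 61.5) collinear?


Cross product: ((-10.2)-(-23.1))*(61.5-(-26.7)) - (2.7-(-26.7))*(15.6-(-23.1))
= 0

Yes, collinear


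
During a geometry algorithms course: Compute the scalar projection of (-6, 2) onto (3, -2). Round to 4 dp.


u.v = -22, |v| = sqrt(13) = 3.6056
Scalar projection = u.v / |v| = -22 / sqrt(13) = -6.1017

-6.1017


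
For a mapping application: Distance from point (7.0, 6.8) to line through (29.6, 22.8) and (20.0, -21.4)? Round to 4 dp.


|cross product| = 845.32
|line direction| = sqrt(2045.8) = 45.2305
Distance = 845.32/sqrt(2045.8) = 18.6892

18.6892


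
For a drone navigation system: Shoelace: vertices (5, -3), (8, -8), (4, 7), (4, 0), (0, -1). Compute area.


Shoelace sum: (5*(-8) - 8*(-3)) + (8*7 - 4*(-8)) + (4*0 - 4*7) + (4*(-1) - 0*0) + (0*(-3) - 5*(-1))
= 45
Area = |45|/2 = 22.5

22.5


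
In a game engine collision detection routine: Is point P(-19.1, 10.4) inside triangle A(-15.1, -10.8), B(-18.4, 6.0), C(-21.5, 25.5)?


Cross products: AB x AP = -2.76, BC x BP = 0.01, CA x CP = -9.52
All same sign? no

No, outside


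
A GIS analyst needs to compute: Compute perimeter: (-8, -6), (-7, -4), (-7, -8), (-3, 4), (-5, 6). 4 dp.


Sides: (-8, -6)->(-7, -4): sqrt(5) = 2.236068, (-7, -4)->(-7, -8): sqrt(16) = 4, (-7, -8)->(-3, 4): sqrt(160) = 12.649111, (-3, 4)->(-5, 6): sqrt(8) = 2.828427, (-5, 6)->(-8, -6): sqrt(153) = 12.369317
Sum = 34.082923
Perimeter = 34.0829

34.0829


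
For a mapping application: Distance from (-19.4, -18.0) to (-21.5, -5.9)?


dx=-2.1, dy=12.1
d^2 = (-2.1)^2 + 12.1^2 = 150.82
d = sqrt(150.82) = 12.2809

12.2809
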